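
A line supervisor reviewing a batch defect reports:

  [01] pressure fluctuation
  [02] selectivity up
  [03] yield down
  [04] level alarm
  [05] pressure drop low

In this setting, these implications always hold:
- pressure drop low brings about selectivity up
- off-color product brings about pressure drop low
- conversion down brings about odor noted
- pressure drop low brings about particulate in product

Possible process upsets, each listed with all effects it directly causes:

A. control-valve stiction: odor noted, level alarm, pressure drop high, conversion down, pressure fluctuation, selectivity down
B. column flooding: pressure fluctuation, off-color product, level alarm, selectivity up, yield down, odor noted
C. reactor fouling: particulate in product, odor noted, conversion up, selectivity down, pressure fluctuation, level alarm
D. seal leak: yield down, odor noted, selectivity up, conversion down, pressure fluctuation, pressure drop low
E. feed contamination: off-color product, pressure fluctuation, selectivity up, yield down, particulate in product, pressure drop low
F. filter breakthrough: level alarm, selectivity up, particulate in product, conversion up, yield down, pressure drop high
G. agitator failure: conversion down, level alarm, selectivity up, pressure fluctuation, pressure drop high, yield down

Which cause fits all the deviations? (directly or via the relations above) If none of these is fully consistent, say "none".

Checking each candidate against the observations:
(A) control-valve stiction — pressure fluctuation ✓; selectivity up ✗; yield down ✗; level alarm ✓; pressure drop low ✗
(B) column flooding — accounts for every observation (pressure drop low by off-color product → pressure drop low)
(C) reactor fouling — pressure fluctuation ✓; selectivity up ✗; yield down ✗; level alarm ✓; pressure drop low ✗
(D) seal leak — pressure fluctuation ✓; selectivity up ✓; yield down ✓; level alarm ✗; pressure drop low ✓
(E) feed contamination — pressure fluctuation ✓; selectivity up ✓; yield down ✓; level alarm ✗; pressure drop low ✓
(F) filter breakthrough — fails on pressure fluctuation, pressure drop low (predicts pressure drop high, not pressure drop low)
(G) agitator failure — fails on pressure drop low (predicts pressure drop high, not pressure drop low)
Only (B) is consistent with every observation.

B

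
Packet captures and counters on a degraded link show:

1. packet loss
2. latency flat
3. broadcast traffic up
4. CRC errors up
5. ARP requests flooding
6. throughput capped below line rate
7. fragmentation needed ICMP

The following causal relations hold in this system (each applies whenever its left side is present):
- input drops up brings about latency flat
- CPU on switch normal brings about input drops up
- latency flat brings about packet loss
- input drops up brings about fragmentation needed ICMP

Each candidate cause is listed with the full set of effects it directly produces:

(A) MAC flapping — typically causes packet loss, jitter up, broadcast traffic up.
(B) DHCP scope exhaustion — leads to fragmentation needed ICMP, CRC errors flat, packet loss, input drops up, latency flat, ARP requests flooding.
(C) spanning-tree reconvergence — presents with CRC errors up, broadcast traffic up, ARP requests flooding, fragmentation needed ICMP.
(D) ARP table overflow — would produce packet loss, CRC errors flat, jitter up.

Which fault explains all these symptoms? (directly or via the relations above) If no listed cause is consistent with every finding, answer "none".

none

Checking each candidate against the observations:
(A) MAC flapping — packet loss +; latency flat -; broadcast traffic up +; CRC errors up -; ARP requests flooding -; throughput capped below line rate -; fragmentation needed ICMP -
(B) DHCP scope exhaustion — fails on broadcast traffic up, CRC errors up, throughput capped below line rate (predicts CRC errors flat, not CRC errors up)
(C) spanning-tree reconvergence — packet loss -; latency flat -; broadcast traffic up +; CRC errors up +; ARP requests flooding +; throughput capped below line rate -; fragmentation needed ICMP +
(D) ARP table overflow — packet loss +; latency flat -; broadcast traffic up -; CRC errors up -; ARP requests flooding -; throughput capped below line rate -; fragmentation needed ICMP -
Every candidate fails on at least one observation.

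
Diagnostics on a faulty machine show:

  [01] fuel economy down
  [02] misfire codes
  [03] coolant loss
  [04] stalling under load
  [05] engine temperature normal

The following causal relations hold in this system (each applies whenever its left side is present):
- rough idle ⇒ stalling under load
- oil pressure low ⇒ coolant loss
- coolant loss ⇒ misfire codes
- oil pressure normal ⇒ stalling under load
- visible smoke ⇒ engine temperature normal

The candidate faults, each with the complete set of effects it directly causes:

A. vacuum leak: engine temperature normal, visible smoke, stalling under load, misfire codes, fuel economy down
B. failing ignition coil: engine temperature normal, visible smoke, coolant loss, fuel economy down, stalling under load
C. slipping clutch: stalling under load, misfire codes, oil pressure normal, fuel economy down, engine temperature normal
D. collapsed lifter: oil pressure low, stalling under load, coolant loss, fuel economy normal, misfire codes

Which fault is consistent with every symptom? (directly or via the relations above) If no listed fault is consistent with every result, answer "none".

Testing each hypothesis:
(A) vacuum leak — does not account for coolant loss
(B) failing ignition coil — accounts for every observation (misfire codes through coolant loss → misfire codes)
(C) slipping clutch — fuel economy down match; misfire codes match; coolant loss miss; stalling under load match; engine temperature normal match
(D) collapsed lifter — fuel economy down miss; misfire codes match; coolant loss match; stalling under load match; engine temperature normal miss
(B) alone accounts for all the evidence.

B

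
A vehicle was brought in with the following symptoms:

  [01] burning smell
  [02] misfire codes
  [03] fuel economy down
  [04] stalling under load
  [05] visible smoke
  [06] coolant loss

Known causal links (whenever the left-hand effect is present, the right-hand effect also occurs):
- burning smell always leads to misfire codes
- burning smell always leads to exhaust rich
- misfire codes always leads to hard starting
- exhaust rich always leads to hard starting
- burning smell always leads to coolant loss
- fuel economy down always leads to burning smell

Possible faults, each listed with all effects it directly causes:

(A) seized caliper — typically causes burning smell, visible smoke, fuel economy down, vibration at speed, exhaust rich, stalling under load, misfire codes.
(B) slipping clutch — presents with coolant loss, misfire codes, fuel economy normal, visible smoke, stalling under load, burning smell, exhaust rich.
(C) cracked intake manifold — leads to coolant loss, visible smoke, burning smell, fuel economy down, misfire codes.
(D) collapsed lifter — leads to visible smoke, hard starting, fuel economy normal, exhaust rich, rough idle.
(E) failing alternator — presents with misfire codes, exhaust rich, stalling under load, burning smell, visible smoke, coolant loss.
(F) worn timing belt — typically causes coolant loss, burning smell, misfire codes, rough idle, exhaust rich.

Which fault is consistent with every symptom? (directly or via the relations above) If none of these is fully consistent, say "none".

Per-candidate check:
(A) seized caliper — accounts for every observation (coolant loss through burning smell → coolant loss)
(B) slipping clutch — burning smell +; misfire codes +; fuel economy down -; stalling under load +; visible smoke +; coolant loss +
(C) cracked intake manifold — does not account for stalling under load
(D) collapsed lifter — fails on burning smell, misfire codes, fuel economy down, stalling under load, coolant loss (predicts fuel economy normal, not fuel economy down)
(E) failing alternator — burning smell +; misfire codes +; fuel economy down -; stalling under load +; visible smoke +; coolant loss +
(F) worn timing belt — does not account for fuel economy down, stalling under load, visible smoke
(A) is the only candidate with no mismatches.

A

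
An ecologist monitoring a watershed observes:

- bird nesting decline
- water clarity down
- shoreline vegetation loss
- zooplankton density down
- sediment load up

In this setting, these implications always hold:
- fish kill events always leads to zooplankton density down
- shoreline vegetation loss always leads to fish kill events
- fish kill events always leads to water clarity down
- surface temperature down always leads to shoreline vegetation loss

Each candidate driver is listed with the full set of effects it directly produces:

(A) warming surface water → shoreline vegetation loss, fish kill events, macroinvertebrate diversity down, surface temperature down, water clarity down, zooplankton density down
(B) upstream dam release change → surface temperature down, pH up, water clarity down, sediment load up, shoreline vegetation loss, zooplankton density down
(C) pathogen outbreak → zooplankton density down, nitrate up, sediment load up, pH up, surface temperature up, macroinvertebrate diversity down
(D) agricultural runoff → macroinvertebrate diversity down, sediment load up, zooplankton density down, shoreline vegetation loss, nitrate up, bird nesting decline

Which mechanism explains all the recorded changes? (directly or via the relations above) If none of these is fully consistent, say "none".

D

Per-candidate check:
(A) warming surface water — does not account for bird nesting decline, sediment load up
(B) upstream dam release change — does not account for bird nesting decline
(C) pathogen outbreak — does not account for bird nesting decline, water clarity down, shoreline vegetation loss
(D) agricultural runoff — accounts for every observation (water clarity down via shoreline vegetation loss → fish kill events → water clarity down)
Only (D) is consistent with every observation.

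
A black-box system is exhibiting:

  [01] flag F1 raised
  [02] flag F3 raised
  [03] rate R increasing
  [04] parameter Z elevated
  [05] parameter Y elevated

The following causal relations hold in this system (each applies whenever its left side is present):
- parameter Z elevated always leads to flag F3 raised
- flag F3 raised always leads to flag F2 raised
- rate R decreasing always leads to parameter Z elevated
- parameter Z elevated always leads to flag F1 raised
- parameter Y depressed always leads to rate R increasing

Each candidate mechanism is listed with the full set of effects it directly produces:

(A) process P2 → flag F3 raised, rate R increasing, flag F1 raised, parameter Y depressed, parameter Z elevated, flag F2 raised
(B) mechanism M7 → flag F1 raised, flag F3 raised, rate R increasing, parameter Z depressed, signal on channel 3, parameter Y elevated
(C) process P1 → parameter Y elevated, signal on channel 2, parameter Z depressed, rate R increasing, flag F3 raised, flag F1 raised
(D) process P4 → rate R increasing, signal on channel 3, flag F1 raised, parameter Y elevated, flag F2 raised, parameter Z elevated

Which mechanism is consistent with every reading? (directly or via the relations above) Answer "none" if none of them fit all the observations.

D

Per-candidate check:
(A) process P2 — fails on parameter Y elevated (predicts parameter Y depressed, not parameter Y elevated)
(B) mechanism M7 — fails on parameter Z elevated (predicts parameter Z depressed, not parameter Z elevated)
(C) process P1 — flag F1 raised match; flag F3 raised match; rate R increasing match; parameter Z elevated miss; parameter Y elevated match
(D) process P4 — accounts for every observation (flag F3 raised via parameter Z elevated → flag F3 raised)
Only (D) is consistent with every observation.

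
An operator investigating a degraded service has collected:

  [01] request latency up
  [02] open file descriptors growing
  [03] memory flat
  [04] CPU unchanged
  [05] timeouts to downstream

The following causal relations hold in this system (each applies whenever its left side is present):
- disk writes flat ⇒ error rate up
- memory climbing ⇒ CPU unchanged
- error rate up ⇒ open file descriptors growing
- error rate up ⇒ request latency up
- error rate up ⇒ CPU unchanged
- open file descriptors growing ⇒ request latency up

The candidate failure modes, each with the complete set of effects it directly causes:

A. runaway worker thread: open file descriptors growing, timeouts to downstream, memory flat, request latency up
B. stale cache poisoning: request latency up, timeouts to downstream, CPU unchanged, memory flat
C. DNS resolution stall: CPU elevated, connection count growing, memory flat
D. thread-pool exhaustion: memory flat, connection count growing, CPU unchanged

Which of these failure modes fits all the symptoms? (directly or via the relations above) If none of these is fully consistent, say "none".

For each candidate, compare predicted effects to what was observed:
(A) runaway worker thread — does not account for CPU unchanged
(B) stale cache poisoning — does not account for open file descriptors growing
(C) DNS resolution stall — request latency up -; open file descriptors growing -; memory flat +; CPU unchanged -; timeouts to downstream -
(D) thread-pool exhaustion — does not account for request latency up, open file descriptors growing, timeouts to downstream
None of the listed candidates fits everything.

none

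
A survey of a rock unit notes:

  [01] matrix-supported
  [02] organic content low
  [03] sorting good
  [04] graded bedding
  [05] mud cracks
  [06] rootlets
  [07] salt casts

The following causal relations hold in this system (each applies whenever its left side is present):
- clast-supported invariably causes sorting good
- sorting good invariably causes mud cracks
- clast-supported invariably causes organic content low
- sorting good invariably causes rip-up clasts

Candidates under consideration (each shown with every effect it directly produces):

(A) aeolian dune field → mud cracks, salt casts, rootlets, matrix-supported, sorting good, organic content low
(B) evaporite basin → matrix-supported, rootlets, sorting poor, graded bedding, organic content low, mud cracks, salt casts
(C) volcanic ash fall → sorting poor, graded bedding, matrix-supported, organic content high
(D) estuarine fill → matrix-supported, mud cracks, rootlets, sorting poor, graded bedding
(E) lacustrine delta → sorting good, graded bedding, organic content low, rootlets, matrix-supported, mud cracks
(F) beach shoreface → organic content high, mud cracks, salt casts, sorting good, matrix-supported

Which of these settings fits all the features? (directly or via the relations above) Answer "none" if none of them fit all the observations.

none

Per-candidate check:
(A) aeolian dune field — does not account for graded bedding
(B) evaporite basin — fails on sorting good (predicts sorting poor, not sorting good)
(C) volcanic ash fall — matrix-supported ✓; organic content low ✗; sorting good ✗; graded bedding ✓; mud cracks ✗; rootlets ✗; salt casts ✗
(D) estuarine fill — fails on organic content low, sorting good, salt casts (predicts sorting poor, not sorting good)
(E) lacustrine delta — matrix-supported ✓; organic content low ✓; sorting good ✓; graded bedding ✓; mud cracks ✓; rootlets ✓; salt casts ✗
(F) beach shoreface — fails on organic content low, graded bedding, rootlets (predicts organic content high, not organic content low)
Every candidate fails on at least one observation.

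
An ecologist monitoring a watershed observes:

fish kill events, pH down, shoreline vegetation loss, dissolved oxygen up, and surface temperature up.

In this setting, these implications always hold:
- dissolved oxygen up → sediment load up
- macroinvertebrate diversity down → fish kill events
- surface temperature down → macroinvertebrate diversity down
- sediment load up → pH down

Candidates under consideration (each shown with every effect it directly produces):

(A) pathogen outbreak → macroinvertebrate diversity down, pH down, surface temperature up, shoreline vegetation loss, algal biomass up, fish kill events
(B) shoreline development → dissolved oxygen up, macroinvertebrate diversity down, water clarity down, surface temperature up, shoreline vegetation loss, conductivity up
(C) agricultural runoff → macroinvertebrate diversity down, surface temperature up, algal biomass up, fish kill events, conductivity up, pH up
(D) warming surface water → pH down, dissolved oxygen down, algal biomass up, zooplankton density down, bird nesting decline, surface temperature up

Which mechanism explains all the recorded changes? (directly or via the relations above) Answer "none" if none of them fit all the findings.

B

Checking each candidate against the observations:
(A) pathogen outbreak — fish kill events match; pH down match; shoreline vegetation loss match; dissolved oxygen up miss; surface temperature up match
(B) shoreline development — accounts for every observation (fish kill events via macroinvertebrate diversity down → fish kill events)
(C) agricultural runoff — fish kill events match; pH down miss; shoreline vegetation loss miss; dissolved oxygen up miss; surface temperature up match
(D) warming surface water — fails on fish kill events, shoreline vegetation loss, dissolved oxygen up (predicts dissolved oxygen down, not dissolved oxygen up)
Only (B) is consistent with every observation.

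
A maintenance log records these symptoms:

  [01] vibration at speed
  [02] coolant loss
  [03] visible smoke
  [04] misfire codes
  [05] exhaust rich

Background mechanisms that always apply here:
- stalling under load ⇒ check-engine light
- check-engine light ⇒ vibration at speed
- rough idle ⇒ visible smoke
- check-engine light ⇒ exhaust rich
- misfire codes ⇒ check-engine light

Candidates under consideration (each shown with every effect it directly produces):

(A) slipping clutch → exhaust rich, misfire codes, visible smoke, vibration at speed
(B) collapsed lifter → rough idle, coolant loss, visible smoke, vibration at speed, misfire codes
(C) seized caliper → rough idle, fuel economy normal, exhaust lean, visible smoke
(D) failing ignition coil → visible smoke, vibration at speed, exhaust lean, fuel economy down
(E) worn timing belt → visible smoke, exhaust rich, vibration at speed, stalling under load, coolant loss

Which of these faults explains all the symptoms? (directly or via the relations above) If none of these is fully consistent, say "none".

Per-candidate check:
(A) slipping clutch — does not account for coolant loss
(B) collapsed lifter — accounts for every observation (exhaust rich by misfire codes → check-engine light → exhaust rich)
(C) seized caliper — fails on vibration at speed, coolant loss, misfire codes, exhaust rich (predicts exhaust lean, not exhaust rich)
(D) failing ignition coil — fails on coolant loss, misfire codes, exhaust rich (predicts exhaust lean, not exhaust rich)
(E) worn timing belt — does not account for misfire codes
(B) is the only candidate with no mismatches.

B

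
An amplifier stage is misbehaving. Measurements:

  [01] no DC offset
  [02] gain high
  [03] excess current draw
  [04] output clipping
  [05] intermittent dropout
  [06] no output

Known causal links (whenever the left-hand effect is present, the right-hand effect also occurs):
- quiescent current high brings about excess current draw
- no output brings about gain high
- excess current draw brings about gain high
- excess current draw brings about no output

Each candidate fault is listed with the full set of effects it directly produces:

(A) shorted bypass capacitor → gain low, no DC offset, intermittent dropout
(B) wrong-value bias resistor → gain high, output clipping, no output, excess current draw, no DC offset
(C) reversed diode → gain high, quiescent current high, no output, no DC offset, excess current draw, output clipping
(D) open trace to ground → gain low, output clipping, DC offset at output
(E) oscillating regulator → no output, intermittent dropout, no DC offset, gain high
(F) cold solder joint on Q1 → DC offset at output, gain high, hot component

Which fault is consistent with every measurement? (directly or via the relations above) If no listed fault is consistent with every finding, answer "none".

none

Per-candidate check:
(A) shorted bypass capacitor — fails on gain high, excess current draw, output clipping, no output (predicts gain low, not gain high)
(B) wrong-value bias resistor — no DC offset yes; gain high yes; excess current draw yes; output clipping yes; intermittent dropout NO; no output yes
(C) reversed diode — does not account for intermittent dropout
(D) open trace to ground — no DC offset NO; gain high NO; excess current draw NO; output clipping yes; intermittent dropout NO; no output NO
(E) oscillating regulator — no DC offset yes; gain high yes; excess current draw NO; output clipping NO; intermittent dropout yes; no output yes
(F) cold solder joint on Q1 — fails on no DC offset, excess current draw, output clipping, intermittent dropout, no output (predicts DC offset at output, not no DC offset)
Every candidate fails on at least one observation.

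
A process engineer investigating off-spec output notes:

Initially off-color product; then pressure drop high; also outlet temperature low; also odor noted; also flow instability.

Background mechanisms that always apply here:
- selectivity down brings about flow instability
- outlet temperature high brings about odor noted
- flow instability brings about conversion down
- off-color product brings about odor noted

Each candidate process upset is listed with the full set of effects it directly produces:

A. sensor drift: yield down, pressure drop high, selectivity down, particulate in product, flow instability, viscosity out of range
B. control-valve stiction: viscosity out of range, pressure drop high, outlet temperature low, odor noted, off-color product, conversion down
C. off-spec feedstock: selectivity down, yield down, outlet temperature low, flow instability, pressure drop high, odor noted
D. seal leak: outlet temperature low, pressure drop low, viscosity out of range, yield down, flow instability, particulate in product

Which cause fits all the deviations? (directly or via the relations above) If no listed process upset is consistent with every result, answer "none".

Testing each hypothesis:
(A) sensor drift — does not account for off-color product, outlet temperature low, odor noted
(B) control-valve stiction — off-color product yes; pressure drop high yes; outlet temperature low yes; odor noted yes; flow instability NO
(C) off-spec feedstock — does not account for off-color product
(D) seal leak — fails on off-color product, pressure drop high, odor noted (predicts pressure drop low, not pressure drop high)
No candidate is consistent with all observations.

none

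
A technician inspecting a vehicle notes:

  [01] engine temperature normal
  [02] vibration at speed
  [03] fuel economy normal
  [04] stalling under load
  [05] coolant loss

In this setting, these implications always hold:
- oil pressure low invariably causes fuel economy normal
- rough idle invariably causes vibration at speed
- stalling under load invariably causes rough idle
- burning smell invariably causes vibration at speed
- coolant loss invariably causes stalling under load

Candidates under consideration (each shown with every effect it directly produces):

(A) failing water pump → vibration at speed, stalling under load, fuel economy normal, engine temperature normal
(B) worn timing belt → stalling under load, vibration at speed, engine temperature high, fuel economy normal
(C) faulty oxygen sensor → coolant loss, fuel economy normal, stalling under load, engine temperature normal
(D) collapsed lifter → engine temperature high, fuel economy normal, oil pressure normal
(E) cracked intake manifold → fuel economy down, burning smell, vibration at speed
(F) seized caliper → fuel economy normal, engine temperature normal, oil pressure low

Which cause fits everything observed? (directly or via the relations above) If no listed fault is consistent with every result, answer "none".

Testing each hypothesis:
(A) failing water pump — does not account for coolant loss
(B) worn timing belt — engine temperature normal NO; vibration at speed yes; fuel economy normal yes; stalling under load yes; coolant loss NO
(C) faulty oxygen sensor — engine temperature normal yes; vibration at speed yes (by stalling under load → rough idle → vibration at speed); fuel economy normal yes; stalling under load yes; coolant loss yes
(D) collapsed lifter — fails on engine temperature normal, vibration at speed, stalling under load, coolant loss (predicts engine temperature high, not engine temperature normal)
(E) cracked intake manifold — engine temperature normal NO; vibration at speed yes; fuel economy normal NO; stalling under load NO; coolant loss NO
(F) seized caliper — does not account for vibration at speed, stalling under load, coolant loss
(C) alone accounts for all the evidence.

C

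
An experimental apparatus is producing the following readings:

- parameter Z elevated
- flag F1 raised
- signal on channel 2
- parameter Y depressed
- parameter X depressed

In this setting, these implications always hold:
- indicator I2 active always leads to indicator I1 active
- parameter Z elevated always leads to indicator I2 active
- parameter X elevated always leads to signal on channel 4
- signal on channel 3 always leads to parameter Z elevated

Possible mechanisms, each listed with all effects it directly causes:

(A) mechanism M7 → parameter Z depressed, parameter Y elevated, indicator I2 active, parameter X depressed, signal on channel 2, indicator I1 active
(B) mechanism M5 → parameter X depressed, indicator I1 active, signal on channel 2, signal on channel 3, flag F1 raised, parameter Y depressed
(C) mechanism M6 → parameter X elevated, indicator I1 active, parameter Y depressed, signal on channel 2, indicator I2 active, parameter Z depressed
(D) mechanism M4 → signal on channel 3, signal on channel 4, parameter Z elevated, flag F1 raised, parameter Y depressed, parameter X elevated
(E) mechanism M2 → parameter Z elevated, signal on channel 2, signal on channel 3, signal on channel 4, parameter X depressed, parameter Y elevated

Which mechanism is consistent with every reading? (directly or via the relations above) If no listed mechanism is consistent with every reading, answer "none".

Per-candidate check:
(A) mechanism M7 — parameter Z elevated miss; flag F1 raised miss; signal on channel 2 match; parameter Y depressed miss; parameter X depressed match
(B) mechanism M5 — parameter Z elevated match (via signal on channel 3 → parameter Z elevated); flag F1 raised match; signal on channel 2 match; parameter Y depressed match; parameter X depressed match
(C) mechanism M6 — parameter Z elevated miss; flag F1 raised miss; signal on channel 2 match; parameter Y depressed match; parameter X depressed miss
(D) mechanism M4 — fails on signal on channel 2, parameter X depressed (predicts parameter X elevated, not parameter X depressed)
(E) mechanism M2 — parameter Z elevated match; flag F1 raised miss; signal on channel 2 match; parameter Y depressed miss; parameter X depressed match
Only (B) is consistent with every observation.

B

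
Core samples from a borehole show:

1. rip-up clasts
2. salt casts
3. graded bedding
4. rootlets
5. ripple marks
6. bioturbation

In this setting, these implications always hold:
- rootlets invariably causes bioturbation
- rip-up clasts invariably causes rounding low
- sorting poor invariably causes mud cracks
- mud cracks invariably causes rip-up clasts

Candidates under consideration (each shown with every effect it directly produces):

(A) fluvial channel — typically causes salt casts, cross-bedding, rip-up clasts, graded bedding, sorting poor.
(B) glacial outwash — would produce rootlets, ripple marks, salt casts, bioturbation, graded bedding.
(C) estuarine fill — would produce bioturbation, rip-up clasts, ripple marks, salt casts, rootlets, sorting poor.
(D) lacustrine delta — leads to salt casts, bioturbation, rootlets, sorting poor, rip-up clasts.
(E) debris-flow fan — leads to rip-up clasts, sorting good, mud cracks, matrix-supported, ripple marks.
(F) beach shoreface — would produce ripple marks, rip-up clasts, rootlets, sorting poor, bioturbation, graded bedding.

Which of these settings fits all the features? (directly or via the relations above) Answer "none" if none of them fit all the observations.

For each candidate, compare predicted effects to what was observed:
(A) fluvial channel — rip-up clasts ✓; salt casts ✓; graded bedding ✓; rootlets ✗; ripple marks ✗; bioturbation ✗
(B) glacial outwash — does not account for rip-up clasts
(C) estuarine fill — does not account for graded bedding
(D) lacustrine delta — rip-up clasts ✓; salt casts ✓; graded bedding ✗; rootlets ✓; ripple marks ✗; bioturbation ✓
(E) debris-flow fan — rip-up clasts ✓; salt casts ✗; graded bedding ✗; rootlets ✗; ripple marks ✓; bioturbation ✗
(F) beach shoreface — rip-up clasts ✓; salt casts ✗; graded bedding ✓; rootlets ✓; ripple marks ✓; bioturbation ✓
No candidate is consistent with all observations.

none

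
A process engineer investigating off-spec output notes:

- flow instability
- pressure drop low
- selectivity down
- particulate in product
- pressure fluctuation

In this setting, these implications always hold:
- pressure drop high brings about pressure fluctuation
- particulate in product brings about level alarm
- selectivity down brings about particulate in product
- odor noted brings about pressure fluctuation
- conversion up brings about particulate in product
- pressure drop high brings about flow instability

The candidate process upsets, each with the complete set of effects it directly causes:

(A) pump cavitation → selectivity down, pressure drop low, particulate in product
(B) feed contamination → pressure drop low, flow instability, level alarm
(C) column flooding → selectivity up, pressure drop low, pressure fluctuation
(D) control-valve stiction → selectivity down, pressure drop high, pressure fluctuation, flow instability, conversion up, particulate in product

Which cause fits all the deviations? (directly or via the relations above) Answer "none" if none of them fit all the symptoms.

Checking each candidate against the observations:
(A) pump cavitation — does not account for flow instability, pressure fluctuation
(B) feed contamination — flow instability match; pressure drop low match; selectivity down miss; particulate in product miss; pressure fluctuation miss
(C) column flooding — flow instability miss; pressure drop low match; selectivity down miss; particulate in product miss; pressure fluctuation match
(D) control-valve stiction — flow instability match; pressure drop low miss; selectivity down match; particulate in product match; pressure fluctuation match
No candidate is consistent with all observations.

none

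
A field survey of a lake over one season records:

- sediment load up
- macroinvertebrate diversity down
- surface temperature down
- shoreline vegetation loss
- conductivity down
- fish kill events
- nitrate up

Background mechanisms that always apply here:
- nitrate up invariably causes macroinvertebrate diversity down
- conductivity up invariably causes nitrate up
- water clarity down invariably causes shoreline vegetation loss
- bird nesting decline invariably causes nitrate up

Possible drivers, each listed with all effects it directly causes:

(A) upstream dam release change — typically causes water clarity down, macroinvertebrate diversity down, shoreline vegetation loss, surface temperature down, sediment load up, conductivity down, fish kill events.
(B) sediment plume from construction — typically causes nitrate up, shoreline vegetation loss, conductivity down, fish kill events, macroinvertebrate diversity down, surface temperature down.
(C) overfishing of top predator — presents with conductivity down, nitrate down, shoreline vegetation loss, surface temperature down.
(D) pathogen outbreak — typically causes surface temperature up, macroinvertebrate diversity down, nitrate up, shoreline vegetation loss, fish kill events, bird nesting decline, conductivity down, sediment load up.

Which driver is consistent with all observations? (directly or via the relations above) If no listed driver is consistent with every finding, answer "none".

Per-candidate check:
(A) upstream dam release change — does not account for nitrate up
(B) sediment plume from construction — sediment load up NO; macroinvertebrate diversity down yes; surface temperature down yes; shoreline vegetation loss yes; conductivity down yes; fish kill events yes; nitrate up yes
(C) overfishing of top predator — fails on sediment load up, macroinvertebrate diversity down, fish kill events, nitrate up (predicts nitrate down, not nitrate up)
(D) pathogen outbreak — fails on surface temperature down (predicts surface temperature up, not surface temperature down)
Every candidate fails on at least one observation.

none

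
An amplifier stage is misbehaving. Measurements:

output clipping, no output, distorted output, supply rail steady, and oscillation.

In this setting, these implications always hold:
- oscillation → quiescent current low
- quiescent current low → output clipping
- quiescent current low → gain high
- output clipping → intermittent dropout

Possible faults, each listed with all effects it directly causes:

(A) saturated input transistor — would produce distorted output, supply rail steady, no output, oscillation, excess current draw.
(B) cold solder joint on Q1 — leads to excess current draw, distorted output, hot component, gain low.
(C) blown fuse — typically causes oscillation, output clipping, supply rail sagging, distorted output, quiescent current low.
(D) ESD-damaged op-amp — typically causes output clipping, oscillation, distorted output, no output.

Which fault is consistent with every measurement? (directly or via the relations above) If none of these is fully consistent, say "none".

For each candidate, compare predicted effects to what was observed:
(A) saturated input transistor — output clipping yes (via oscillation → quiescent current low → output clipping); no output yes; distorted output yes; supply rail steady yes; oscillation yes
(B) cold solder joint on Q1 — does not account for output clipping, no output, supply rail steady, oscillation
(C) blown fuse — fails on no output, supply rail steady (predicts supply rail sagging, not supply rail steady)
(D) ESD-damaged op-amp — output clipping yes; no output yes; distorted output yes; supply rail steady NO; oscillation yes
Only (A) is consistent with every observation.

A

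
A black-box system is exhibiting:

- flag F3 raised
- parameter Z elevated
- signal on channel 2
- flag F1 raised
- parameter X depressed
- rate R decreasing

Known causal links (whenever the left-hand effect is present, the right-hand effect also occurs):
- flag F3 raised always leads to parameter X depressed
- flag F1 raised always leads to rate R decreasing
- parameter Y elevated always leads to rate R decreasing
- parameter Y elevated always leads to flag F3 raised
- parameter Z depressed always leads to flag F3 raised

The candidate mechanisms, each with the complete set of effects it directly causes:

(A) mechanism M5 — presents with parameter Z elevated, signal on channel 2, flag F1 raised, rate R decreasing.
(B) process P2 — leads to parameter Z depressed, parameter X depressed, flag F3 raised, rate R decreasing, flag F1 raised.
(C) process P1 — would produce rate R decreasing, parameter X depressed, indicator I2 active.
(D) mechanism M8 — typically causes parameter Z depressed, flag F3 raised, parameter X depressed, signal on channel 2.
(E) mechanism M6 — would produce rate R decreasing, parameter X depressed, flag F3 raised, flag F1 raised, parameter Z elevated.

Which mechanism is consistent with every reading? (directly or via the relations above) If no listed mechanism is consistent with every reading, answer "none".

Testing each hypothesis:
(A) mechanism M5 — does not account for flag F3 raised, parameter X depressed
(B) process P2 — flag F3 raised +; parameter Z elevated -; signal on channel 2 -; flag F1 raised +; parameter X depressed +; rate R decreasing +
(C) process P1 — flag F3 raised -; parameter Z elevated -; signal on channel 2 -; flag F1 raised -; parameter X depressed +; rate R decreasing +
(D) mechanism M8 — flag F3 raised +; parameter Z elevated -; signal on channel 2 +; flag F1 raised -; parameter X depressed +; rate R decreasing -
(E) mechanism M6 — flag F3 raised +; parameter Z elevated +; signal on channel 2 -; flag F1 raised +; parameter X depressed +; rate R decreasing +
Every candidate fails on at least one observation.

none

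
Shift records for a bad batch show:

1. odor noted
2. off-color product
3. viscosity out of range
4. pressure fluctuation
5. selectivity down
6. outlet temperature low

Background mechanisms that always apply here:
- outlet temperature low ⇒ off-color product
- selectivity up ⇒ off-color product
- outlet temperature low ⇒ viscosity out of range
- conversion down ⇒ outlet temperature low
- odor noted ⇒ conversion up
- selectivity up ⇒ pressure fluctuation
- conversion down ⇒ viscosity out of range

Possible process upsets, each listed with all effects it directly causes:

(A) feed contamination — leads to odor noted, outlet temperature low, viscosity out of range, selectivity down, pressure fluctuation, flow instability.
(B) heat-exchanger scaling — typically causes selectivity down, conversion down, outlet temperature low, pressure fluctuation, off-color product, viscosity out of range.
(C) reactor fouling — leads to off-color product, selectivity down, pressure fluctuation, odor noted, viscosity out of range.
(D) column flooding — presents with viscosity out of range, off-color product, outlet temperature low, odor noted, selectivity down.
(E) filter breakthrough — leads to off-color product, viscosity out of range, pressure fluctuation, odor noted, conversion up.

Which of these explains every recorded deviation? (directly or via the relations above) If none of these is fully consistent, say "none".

For each candidate, compare predicted effects to what was observed:
(A) feed contamination — accounts for every observation (off-color product through outlet temperature low → off-color product)
(B) heat-exchanger scaling — does not account for odor noted
(C) reactor fouling — does not account for outlet temperature low
(D) column flooding — odor noted yes; off-color product yes; viscosity out of range yes; pressure fluctuation NO; selectivity down yes; outlet temperature low yes
(E) filter breakthrough — odor noted yes; off-color product yes; viscosity out of range yes; pressure fluctuation yes; selectivity down NO; outlet temperature low NO
Only (A) is consistent with every observation.

A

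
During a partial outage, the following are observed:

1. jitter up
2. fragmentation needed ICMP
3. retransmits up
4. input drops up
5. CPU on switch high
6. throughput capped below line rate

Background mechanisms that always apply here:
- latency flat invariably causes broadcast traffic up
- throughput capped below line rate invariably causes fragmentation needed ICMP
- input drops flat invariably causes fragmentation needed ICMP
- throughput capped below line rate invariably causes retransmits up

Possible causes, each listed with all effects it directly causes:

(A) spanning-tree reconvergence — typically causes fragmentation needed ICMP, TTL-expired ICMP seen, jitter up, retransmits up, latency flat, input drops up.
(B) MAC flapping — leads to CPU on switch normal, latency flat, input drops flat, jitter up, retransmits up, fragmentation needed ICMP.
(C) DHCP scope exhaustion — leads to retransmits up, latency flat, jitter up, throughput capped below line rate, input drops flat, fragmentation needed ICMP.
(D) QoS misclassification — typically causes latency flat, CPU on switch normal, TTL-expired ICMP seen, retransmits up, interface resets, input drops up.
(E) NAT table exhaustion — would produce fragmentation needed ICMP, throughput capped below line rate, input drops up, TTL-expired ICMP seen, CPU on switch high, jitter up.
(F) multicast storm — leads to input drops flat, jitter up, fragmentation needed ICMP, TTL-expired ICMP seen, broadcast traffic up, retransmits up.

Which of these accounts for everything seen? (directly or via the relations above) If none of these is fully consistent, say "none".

E

For each candidate, compare predicted effects to what was observed:
(A) spanning-tree reconvergence — jitter up yes; fragmentation needed ICMP yes; retransmits up yes; input drops up yes; CPU on switch high NO; throughput capped below line rate NO
(B) MAC flapping — fails on input drops up, CPU on switch high, throughput capped below line rate (predicts input drops flat, not input drops up; predicts CPU on switch normal, not CPU on switch high)
(C) DHCP scope exhaustion — fails on input drops up, CPU on switch high (predicts input drops flat, not input drops up)
(D) QoS misclassification — fails on jitter up, fragmentation needed ICMP, CPU on switch high, throughput capped below line rate (predicts CPU on switch normal, not CPU on switch high)
(E) NAT table exhaustion — jitter up yes; fragmentation needed ICMP yes; retransmits up yes (by throughput capped below line rate → retransmits up); input drops up yes; CPU on switch high yes; throughput capped below line rate yes
(F) multicast storm — fails on input drops up, CPU on switch high, throughput capped below line rate (predicts input drops flat, not input drops up)
Only (E) is consistent with every observation.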